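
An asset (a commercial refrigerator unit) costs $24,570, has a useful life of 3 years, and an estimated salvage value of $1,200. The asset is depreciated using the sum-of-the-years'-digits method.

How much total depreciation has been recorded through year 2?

$19,475

Depreciable base = $24,570 − $1,200 = $23,370.
Sum of the years' digits = 3+2+1 = 6.
Year 1: $23,370 × 3/6 = $11,685. Book value $12,885.
Year 2: $23,370 × 2/6 = $7,790. Book value $5,095.
Accumulated through year 2 = $24,570 − $5,095 = $19,475.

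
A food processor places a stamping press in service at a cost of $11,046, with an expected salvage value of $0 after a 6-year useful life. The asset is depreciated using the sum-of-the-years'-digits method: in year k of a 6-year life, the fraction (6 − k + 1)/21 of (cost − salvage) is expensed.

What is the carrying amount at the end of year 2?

$5,260

Depreciable base = $11,046 − $0 = $11,046.
Sum of the years' digits = 6+5+4+3+2+1 = 21.
Year 1: $11,046 × 6/21 = $3,156. Book value $7,890.
Year 2: $11,046 × 5/21 = $2,630. Book value $5,260.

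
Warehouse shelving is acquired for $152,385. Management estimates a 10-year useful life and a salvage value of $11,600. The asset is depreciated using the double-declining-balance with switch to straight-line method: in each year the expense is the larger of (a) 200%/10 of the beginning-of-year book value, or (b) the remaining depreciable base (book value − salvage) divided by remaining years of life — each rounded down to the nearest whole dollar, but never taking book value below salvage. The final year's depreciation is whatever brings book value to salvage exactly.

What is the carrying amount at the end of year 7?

Depreciable base = $152,385 − $11,600 = $140,785.
Year 1: DB = ⌊$152,385 × 200%/10⌋ = $30,477; SL = ⌊$140,785/10⌋ = $14,078 → take DB $30,477. Book value $121,908.
Year 2: DB = ⌊$121,908 × 200%/10⌋ = $24,381; SL = ⌊$110,308/9⌋ = $12,256 → take DB $24,381. Book value $97,527.
Year 3: DB = ⌊$97,527 × 200%/10⌋ = $19,505; SL = ⌊$85,927/8⌋ = $10,740 → take DB $19,505. Book value $78,022.
Year 4: DB = ⌊$78,022 × 200%/10⌋ = $15,604; SL = ⌊$66,422/7⌋ = $9,488 → take DB $15,604. Book value $62,418.
Year 5: DB = ⌊$62,418 × 200%/10⌋ = $12,483; SL = ⌊$50,818/6⌋ = $8,469 → take DB $12,483. Book value $49,935.
Year 6: DB = ⌊$49,935 × 200%/10⌋ = $9,987; SL = ⌊$38,335/5⌋ = $7,667 → take DB $9,987. Book value $39,948.
Year 7: DB = ⌊$39,948 × 200%/10⌋ = $7,989; SL = ⌊$28,348/4⌋ = $7,087 → take DB $7,989. Book value $31,959.

$31,959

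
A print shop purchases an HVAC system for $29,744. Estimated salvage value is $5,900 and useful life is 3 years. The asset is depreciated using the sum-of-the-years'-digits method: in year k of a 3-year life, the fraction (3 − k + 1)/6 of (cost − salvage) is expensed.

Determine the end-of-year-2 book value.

Depreciable base = $29,744 − $5,900 = $23,844.
Sum of the years' digits = 3+2+1 = 6.
Year 1: $23,844 × 3/6 = $11,922. Book value $17,822.
Year 2: $23,844 × 2/6 = $7,948. Book value $9,874.

$9,874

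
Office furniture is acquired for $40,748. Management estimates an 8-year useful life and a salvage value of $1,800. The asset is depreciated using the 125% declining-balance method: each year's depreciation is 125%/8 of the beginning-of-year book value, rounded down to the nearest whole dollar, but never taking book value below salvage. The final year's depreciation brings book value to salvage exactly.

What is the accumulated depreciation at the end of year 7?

$28,340

Depreciable base = $40,748 − $1,800 = $38,948.
Year 1: ⌊$40,748 × 125%/8⌋ = $6,366. Book value $34,382.
Year 2: ⌊$34,382 × 125%/8⌋ = $5,372. Book value $29,010.
Year 3: ⌊$29,010 × 125%/8⌋ = $4,532. Book value $24,478.
Year 4: ⌊$24,478 × 125%/8⌋ = $3,824. Book value $20,654.
Year 5: ⌊$20,654 × 125%/8⌋ = $3,227. Book value $17,427.
Year 6: ⌊$17,427 × 125%/8⌋ = $2,722. Book value $14,705.
Year 7: ⌊$14,705 × 125%/8⌋ = $2,297. Book value $12,408.
Accumulated through year 7 = $40,748 − $12,408 = $28,340.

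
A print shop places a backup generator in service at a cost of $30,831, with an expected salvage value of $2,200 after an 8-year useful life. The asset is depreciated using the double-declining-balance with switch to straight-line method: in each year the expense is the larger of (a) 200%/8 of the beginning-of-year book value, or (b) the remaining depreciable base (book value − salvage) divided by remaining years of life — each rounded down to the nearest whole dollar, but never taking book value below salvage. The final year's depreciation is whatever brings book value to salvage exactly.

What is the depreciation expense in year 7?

Depreciable base = $30,831 − $2,200 = $28,631.
Year 1: DB = ⌊$30,831 × 200%/8⌋ = $7,707; SL = ⌊$28,631/8⌋ = $3,578 → take DB $7,707. Book value $23,124.
Year 2: DB = ⌊$23,124 × 200%/8⌋ = $5,781; SL = ⌊$20,924/7⌋ = $2,989 → take DB $5,781. Book value $17,343.
Year 3: DB = ⌊$17,343 × 200%/8⌋ = $4,335; SL = ⌊$15,143/6⌋ = $2,523 → take DB $4,335. Book value $13,008.
Year 4: DB = ⌊$13,008 × 200%/8⌋ = $3,252; SL = ⌊$10,808/5⌋ = $2,161 → take DB $3,252. Book value $9,756.
Year 5: DB = ⌊$9,756 × 200%/8⌋ = $2,439; SL = ⌊$7,556/4⌋ = $1,889 → take DB $2,439. Book value $7,317.
Year 6: DB = ⌊$7,317 × 200%/8⌋ = $1,829; SL = ⌊$5,117/3⌋ = $1,705 → take DB $1,829. Book value $5,488.
Year 7: DB = ⌊$5,488 × 200%/8⌋ = $1,372; SL = ⌊$3,288/2⌋ = $1,644 → take SL $1,644. Book value $3,844.

$1,644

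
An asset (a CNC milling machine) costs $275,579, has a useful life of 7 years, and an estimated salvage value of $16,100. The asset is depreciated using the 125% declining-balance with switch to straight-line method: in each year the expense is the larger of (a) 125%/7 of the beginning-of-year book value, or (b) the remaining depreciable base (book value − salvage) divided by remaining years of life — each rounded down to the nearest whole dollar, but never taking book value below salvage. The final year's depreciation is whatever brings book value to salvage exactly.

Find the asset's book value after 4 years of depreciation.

$118,008

Depreciable base = $275,579 − $16,100 = $259,479.
Year 1: DB = ⌊$275,579 × 125%/7⌋ = $49,210; SL = ⌊$259,479/7⌋ = $37,068 → take DB $49,210. Book value $226,369.
Year 2: DB = ⌊$226,369 × 125%/7⌋ = $40,423; SL = ⌊$210,269/6⌋ = $35,044 → take DB $40,423. Book value $185,946.
Year 3: DB = ⌊$185,946 × 125%/7⌋ = $33,204; SL = ⌊$169,846/5⌋ = $33,969 → take SL $33,969. Book value $151,977.
Year 4: DB = ⌊$151,977 × 125%/7⌋ = $27,138; SL = ⌊$135,877/4⌋ = $33,969 → take SL $33,969. Book value $118,008.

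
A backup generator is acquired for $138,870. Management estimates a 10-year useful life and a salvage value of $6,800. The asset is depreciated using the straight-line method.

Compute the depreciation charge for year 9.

Depreciable base = $138,870 − $6,800 = $132,070.
Annual expense = $132,070 / 10 = $13,207.

$13,207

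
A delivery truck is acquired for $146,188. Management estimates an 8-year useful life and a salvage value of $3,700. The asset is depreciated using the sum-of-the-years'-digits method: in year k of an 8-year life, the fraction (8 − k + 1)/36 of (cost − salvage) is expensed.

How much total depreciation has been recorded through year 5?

$118,740

Depreciable base = $146,188 − $3,700 = $142,488.
Sum of the years' digits = 8+7+6+5+4+3+2+1 = 36.
Year 1: $142,488 × 8/36 = $31,664. Book value $114,524.
Year 2: $142,488 × 7/36 = $27,706. Book value $86,818.
Year 3: $142,488 × 6/36 = $23,748. Book value $63,070.
Year 4: $142,488 × 5/36 = $19,790. Book value $43,280.
Year 5: $142,488 × 4/36 = $15,832. Book value $27,448.
Accumulated through year 5 = $146,188 − $27,448 = $118,740.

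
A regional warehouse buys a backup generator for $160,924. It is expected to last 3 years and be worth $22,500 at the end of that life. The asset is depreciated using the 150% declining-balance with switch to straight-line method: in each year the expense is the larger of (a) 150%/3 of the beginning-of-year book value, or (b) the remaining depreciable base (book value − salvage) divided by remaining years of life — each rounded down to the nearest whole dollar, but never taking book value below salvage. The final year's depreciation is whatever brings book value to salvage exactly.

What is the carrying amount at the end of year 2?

Depreciable base = $160,924 − $22,500 = $138,424.
Year 1: DB = ⌊$160,924 × 150%/3⌋ = $80,462; SL = ⌊$138,424/3⌋ = $46,141 → take DB $80,462. Book value $80,462.
Year 2: DB = ⌊$80,462 × 150%/3⌋ = $40,231; SL = ⌊$57,962/2⌋ = $28,981 → take DB $40,231. Book value $40,231.

$40,231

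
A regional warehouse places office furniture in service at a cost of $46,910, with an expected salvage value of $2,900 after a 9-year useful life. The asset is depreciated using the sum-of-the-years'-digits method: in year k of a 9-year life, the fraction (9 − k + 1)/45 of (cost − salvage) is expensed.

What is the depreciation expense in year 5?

$4,890

Depreciable base = $46,910 − $2,900 = $44,010.
Sum of the years' digits = 9+8+7+6+5+4+3+2+1 = 45.
Year 1: $44,010 × 9/45 = $8,802. Book value $38,108.
Year 2: $44,010 × 8/45 = $7,824. Book value $30,284.
Year 3: $44,010 × 7/45 = $6,846. Book value $23,438.
Year 4: $44,010 × 6/45 = $5,868. Book value $17,570.
Year 5: $44,010 × 5/45 = $4,890. Book value $12,680.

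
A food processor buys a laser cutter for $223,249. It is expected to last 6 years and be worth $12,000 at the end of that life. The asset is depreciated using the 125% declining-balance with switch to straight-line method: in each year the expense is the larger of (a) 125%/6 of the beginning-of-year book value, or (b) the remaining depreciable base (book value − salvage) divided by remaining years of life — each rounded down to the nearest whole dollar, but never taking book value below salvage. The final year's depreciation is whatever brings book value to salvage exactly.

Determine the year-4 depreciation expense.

Depreciable base = $223,249 − $12,000 = $211,249.
Year 1: DB = ⌊$223,249 × 125%/6⌋ = $46,510; SL = ⌊$211,249/6⌋ = $35,208 → take DB $46,510. Book value $176,739.
Year 2: DB = ⌊$176,739 × 125%/6⌋ = $36,820; SL = ⌊$164,739/5⌋ = $32,947 → take DB $36,820. Book value $139,919.
Year 3: DB = ⌊$139,919 × 125%/6⌋ = $29,149; SL = ⌊$127,919/4⌋ = $31,979 → take SL $31,979. Book value $107,940.
Year 4: DB = ⌊$107,940 × 125%/6⌋ = $22,487; SL = ⌊$95,940/3⌋ = $31,980 → take SL $31,980. Book value $75,960.

$31,980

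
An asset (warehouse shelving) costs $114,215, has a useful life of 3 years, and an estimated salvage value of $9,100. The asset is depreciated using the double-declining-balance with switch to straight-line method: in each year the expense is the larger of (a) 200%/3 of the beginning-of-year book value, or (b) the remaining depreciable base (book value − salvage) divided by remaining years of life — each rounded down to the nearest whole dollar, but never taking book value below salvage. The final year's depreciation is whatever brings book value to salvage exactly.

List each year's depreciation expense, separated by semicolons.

Depreciable base = $114,215 − $9,100 = $105,115.
Year 1: DB = ⌊$114,215 × 200%/3⌋ = $76,143; SL = ⌊$105,115/3⌋ = $35,038 → take DB $76,143. Book value $38,072.
Year 2: DB = ⌊$38,072 × 200%/3⌋ = $25,381; SL = ⌊$28,972/2⌋ = $14,486 → take DB $25,381. Book value $12,691.
Year 3 (final): $12,691 − $9,100 = $3,591. Book value $9,100.

$76,143; $25,381; $3,591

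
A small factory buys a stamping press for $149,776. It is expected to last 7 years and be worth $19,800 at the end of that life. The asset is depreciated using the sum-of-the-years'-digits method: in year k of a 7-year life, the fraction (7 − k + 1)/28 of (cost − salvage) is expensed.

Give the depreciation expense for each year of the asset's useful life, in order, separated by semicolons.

Depreciable base = $149,776 − $19,800 = $129,976.
Sum of the years' digits = 7+6+5+4+3+2+1 = 28.
Year 1: $129,976 × 7/28 = $32,494. Book value $117,282.
Year 2: $129,976 × 6/28 = $27,852. Book value $89,430.
Year 3: $129,976 × 5/28 = $23,210. Book value $66,220.
Year 4: $129,976 × 4/28 = $18,568. Book value $47,652.
Year 5: $129,976 × 3/28 = $13,926. Book value $33,726.
Year 6: $129,976 × 2/28 = $9,284. Book value $24,442.
Year 7: $129,976 × 1/28 = $4,642. Book value $19,800.

$32,494; $27,852; $23,210; $18,568; $13,926; $9,284; $4,642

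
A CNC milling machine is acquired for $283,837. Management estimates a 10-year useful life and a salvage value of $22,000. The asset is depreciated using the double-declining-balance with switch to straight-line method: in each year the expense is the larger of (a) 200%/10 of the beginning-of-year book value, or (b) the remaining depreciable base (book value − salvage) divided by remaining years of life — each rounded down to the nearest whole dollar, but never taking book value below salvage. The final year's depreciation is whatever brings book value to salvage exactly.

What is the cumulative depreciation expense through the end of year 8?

$236,819

Depreciable base = $283,837 − $22,000 = $261,837.
Year 1: DB = ⌊$283,837 × 200%/10⌋ = $56,767; SL = ⌊$261,837/10⌋ = $26,183 → take DB $56,767. Book value $227,070.
Year 2: DB = ⌊$227,070 × 200%/10⌋ = $45,414; SL = ⌊$205,070/9⌋ = $22,785 → take DB $45,414. Book value $181,656.
Year 3: DB = ⌊$181,656 × 200%/10⌋ = $36,331; SL = ⌊$159,656/8⌋ = $19,957 → take DB $36,331. Book value $145,325.
Year 4: DB = ⌊$145,325 × 200%/10⌋ = $29,065; SL = ⌊$123,325/7⌋ = $17,617 → take DB $29,065. Book value $116,260.
Year 5: DB = ⌊$116,260 × 200%/10⌋ = $23,252; SL = ⌊$94,260/6⌋ = $15,710 → take DB $23,252. Book value $93,008.
Year 6: DB = ⌊$93,008 × 200%/10⌋ = $18,601; SL = ⌊$71,008/5⌋ = $14,201 → take DB $18,601. Book value $74,407.
Year 7: DB = ⌊$74,407 × 200%/10⌋ = $14,881; SL = ⌊$52,407/4⌋ = $13,101 → take DB $14,881. Book value $59,526.
Year 8: DB = ⌊$59,526 × 200%/10⌋ = $11,905; SL = ⌊$37,526/3⌋ = $12,508 → take SL $12,508. Book value $47,018.
Accumulated through year 8 = $283,837 − $47,018 = $236,819.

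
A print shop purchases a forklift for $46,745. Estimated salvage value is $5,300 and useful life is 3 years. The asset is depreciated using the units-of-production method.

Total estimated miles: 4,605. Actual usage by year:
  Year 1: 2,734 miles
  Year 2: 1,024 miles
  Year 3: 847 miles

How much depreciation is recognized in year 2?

Depreciable base = $46,745 − $5,300 = $41,445.
Rate = $41,445 / 4,605 miles = $9 per mile.
Year 1: 2,734 × $9 = $24,606. Book value $22,139.
Year 2: 1,024 × $9 = $9,216. Book value $12,923.

$9,216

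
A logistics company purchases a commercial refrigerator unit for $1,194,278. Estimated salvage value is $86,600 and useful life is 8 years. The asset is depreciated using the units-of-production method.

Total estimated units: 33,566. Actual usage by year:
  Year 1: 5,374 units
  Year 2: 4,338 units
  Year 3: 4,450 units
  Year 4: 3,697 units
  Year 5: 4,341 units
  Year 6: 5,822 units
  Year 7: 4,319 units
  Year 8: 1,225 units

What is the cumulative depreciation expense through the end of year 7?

Depreciable base = $1,194,278 − $86,600 = $1,107,678.
Rate = $1,107,678 / 33,566 units = $33 per unit.
Year 1: 5,374 × $33 = $177,342. Book value $1,016,936.
Year 2: 4,338 × $33 = $143,154. Book value $873,782.
Year 3: 4,450 × $33 = $146,850. Book value $726,932.
Year 4: 3,697 × $33 = $122,001. Book value $604,931.
Year 5: 4,341 × $33 = $143,253. Book value $461,678.
Year 6: 5,822 × $33 = $192,126. Book value $269,552.
Year 7: 4,319 × $33 = $142,527. Book value $127,025.
Accumulated through year 7 = $1,194,278 − $127,025 = $1,067,253.

$1,067,253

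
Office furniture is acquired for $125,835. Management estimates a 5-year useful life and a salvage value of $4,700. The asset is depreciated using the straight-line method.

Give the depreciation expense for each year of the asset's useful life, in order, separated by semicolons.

$24,227; $24,227; $24,227; $24,227; $24,227

Depreciable base = $125,835 − $4,700 = $121,135.
Annual expense = $121,135 / 5 = $24,227.
End of year 1: book value $101,608.
End of year 2: book value $77,381.
End of year 3: book value $53,154.
End of year 4: book value $28,927.
End of year 5: book value $4,700.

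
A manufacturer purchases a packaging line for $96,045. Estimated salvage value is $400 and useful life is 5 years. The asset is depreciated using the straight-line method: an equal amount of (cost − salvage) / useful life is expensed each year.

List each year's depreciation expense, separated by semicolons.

$19,129; $19,129; $19,129; $19,129; $19,129

Depreciable base = $96,045 − $400 = $95,645.
Annual expense = $95,645 / 5 = $19,129.
End of year 1: book value $76,916.
End of year 2: book value $57,787.
End of year 3: book value $38,658.
End of year 4: book value $19,529.
End of year 5: book value $400.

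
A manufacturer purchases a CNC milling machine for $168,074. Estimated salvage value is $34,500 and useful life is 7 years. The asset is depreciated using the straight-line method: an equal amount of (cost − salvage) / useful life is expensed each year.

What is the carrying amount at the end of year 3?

Depreciable base = $168,074 − $34,500 = $133,574.
Annual expense = $133,574 / 7 = $19,082.
End of year 1: book value $148,992.
End of year 2: book value $129,910.
End of year 3: book value $110,828.

$110,828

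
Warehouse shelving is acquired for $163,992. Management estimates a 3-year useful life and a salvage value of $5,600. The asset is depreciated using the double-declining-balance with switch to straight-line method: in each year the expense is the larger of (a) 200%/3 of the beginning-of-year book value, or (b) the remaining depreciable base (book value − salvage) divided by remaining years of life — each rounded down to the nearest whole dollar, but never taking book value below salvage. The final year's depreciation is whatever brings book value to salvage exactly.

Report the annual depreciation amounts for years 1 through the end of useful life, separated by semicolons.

$109,328; $36,442; $12,622

Depreciable base = $163,992 − $5,600 = $158,392.
Year 1: DB = ⌊$163,992 × 200%/3⌋ = $109,328; SL = ⌊$158,392/3⌋ = $52,797 → take DB $109,328. Book value $54,664.
Year 2: DB = ⌊$54,664 × 200%/3⌋ = $36,442; SL = ⌊$49,064/2⌋ = $24,532 → take DB $36,442. Book value $18,222.
Year 3 (final): $18,222 − $5,600 = $12,622. Book value $5,600.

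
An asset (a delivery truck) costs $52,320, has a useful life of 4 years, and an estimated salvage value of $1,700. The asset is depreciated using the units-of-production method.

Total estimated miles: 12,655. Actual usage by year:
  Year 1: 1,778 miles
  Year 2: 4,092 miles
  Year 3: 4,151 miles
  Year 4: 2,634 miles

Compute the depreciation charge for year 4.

Depreciable base = $52,320 − $1,700 = $50,620.
Rate = $50,620 / 12,655 miles = $4 per mile.
Year 1: 1,778 × $4 = $7,112. Book value $45,208.
Year 2: 4,092 × $4 = $16,368. Book value $28,840.
Year 3: 4,151 × $4 = $16,604. Book value $12,236.
Year 4: 2,634 × $4 = $10,536. Book value $1,700.

$10,536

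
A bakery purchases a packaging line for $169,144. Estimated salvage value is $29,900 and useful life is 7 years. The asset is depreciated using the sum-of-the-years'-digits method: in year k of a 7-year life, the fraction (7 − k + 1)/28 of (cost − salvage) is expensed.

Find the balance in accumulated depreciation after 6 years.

$134,271

Depreciable base = $169,144 − $29,900 = $139,244.
Sum of the years' digits = 7+6+5+4+3+2+1 = 28.
Year 1: $139,244 × 7/28 = $34,811. Book value $134,333.
Year 2: $139,244 × 6/28 = $29,838. Book value $104,495.
Year 3: $139,244 × 5/28 = $24,865. Book value $79,630.
Year 4: $139,244 × 4/28 = $19,892. Book value $59,738.
Year 5: $139,244 × 3/28 = $14,919. Book value $44,819.
Year 6: $139,244 × 2/28 = $9,946. Book value $34,873.
Accumulated through year 6 = $169,144 − $34,873 = $134,271.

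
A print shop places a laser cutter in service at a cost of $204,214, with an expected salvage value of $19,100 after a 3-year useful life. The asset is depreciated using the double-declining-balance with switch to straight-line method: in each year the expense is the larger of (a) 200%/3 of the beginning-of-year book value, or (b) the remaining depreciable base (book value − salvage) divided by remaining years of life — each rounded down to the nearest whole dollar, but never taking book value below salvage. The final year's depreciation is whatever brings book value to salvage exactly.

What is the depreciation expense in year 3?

Depreciable base = $204,214 − $19,100 = $185,114.
Year 1: DB = ⌊$204,214 × 200%/3⌋ = $136,142; SL = ⌊$185,114/3⌋ = $61,704 → take DB $136,142. Book value $68,072.
Year 2: DB = ⌊$68,072 × 200%/3⌋ = $45,381; SL = ⌊$48,972/2⌋ = $24,486 → take DB $45,381. Book value $22,691.
Year 3 (final): $22,691 − $19,100 = $3,591. Book value $19,100.

$3,591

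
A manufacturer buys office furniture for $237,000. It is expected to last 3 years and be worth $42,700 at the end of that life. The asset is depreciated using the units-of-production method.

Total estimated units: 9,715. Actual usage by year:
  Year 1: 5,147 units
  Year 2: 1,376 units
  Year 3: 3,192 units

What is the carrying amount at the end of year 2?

Depreciable base = $237,000 − $42,700 = $194,300.
Rate = $194,300 / 9,715 units = $20 per unit.
Year 1: 5,147 × $20 = $102,940. Book value $134,060.
Year 2: 1,376 × $20 = $27,520. Book value $106,540.

$106,540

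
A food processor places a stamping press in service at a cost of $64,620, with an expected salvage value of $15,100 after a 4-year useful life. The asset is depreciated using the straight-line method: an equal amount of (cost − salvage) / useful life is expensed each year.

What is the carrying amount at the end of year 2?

Depreciable base = $64,620 − $15,100 = $49,520.
Annual expense = $49,520 / 4 = $12,380.
End of year 1: book value $52,240.
End of year 2: book value $39,860.

$39,860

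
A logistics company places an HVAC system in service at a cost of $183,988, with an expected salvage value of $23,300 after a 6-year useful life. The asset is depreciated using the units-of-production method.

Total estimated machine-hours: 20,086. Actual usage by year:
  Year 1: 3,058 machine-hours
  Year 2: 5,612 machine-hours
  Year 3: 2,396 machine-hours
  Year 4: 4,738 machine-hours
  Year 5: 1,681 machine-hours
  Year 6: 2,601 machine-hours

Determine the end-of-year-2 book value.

$114,628

Depreciable base = $183,988 − $23,300 = $160,688.
Rate = $160,688 / 20,086 machine-hours = $8 per machine-hour.
Year 1: 3,058 × $8 = $24,464. Book value $159,524.
Year 2: 5,612 × $8 = $44,896. Book value $114,628.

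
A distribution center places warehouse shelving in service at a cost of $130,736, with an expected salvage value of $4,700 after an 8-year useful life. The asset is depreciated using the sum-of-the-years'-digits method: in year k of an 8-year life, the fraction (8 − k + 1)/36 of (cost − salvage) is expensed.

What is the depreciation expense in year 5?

$14,004

Depreciable base = $130,736 − $4,700 = $126,036.
Sum of the years' digits = 8+7+6+5+4+3+2+1 = 36.
Year 1: $126,036 × 8/36 = $28,008. Book value $102,728.
Year 2: $126,036 × 7/36 = $24,507. Book value $78,221.
Year 3: $126,036 × 6/36 = $21,006. Book value $57,215.
Year 4: $126,036 × 5/36 = $17,505. Book value $39,710.
Year 5: $126,036 × 4/36 = $14,004. Book value $25,706.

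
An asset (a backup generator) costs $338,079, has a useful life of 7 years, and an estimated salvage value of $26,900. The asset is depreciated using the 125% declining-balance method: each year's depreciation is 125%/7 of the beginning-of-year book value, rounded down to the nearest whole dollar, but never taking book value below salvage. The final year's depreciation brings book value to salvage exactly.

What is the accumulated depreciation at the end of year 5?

$211,643

Depreciable base = $338,079 − $26,900 = $311,179.
Year 1: ⌊$338,079 × 125%/7⌋ = $60,371. Book value $277,708.
Year 2: ⌊$277,708 × 125%/7⌋ = $49,590. Book value $228,118.
Year 3: ⌊$228,118 × 125%/7⌋ = $40,735. Book value $187,383.
Year 4: ⌊$187,383 × 125%/7⌋ = $33,461. Book value $153,922.
Year 5: ⌊$153,922 × 125%/7⌋ = $27,486. Book value $126,436.
Accumulated through year 5 = $338,079 − $126,436 = $211,643.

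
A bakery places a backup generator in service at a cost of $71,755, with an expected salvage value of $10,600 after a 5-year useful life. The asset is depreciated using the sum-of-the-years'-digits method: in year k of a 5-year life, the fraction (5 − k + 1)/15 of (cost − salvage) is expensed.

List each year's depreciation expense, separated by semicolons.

Depreciable base = $71,755 − $10,600 = $61,155.
Sum of the years' digits = 5+4+3+2+1 = 15.
Year 1: $61,155 × 5/15 = $20,385. Book value $51,370.
Year 2: $61,155 × 4/15 = $16,308. Book value $35,062.
Year 3: $61,155 × 3/15 = $12,231. Book value $22,831.
Year 4: $61,155 × 2/15 = $8,154. Book value $14,677.
Year 5: $61,155 × 1/15 = $4,077. Book value $10,600.

$20,385; $16,308; $12,231; $8,154; $4,077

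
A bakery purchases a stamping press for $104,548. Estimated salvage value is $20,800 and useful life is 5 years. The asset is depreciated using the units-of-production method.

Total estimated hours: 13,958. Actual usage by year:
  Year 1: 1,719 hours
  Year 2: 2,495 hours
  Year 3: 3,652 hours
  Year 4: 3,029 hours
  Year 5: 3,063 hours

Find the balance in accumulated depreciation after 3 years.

$47,196

Depreciable base = $104,548 − $20,800 = $83,748.
Rate = $83,748 / 13,958 hours = $6 per hour.
Year 1: 1,719 × $6 = $10,314. Book value $94,234.
Year 2: 2,495 × $6 = $14,970. Book value $79,264.
Year 3: 3,652 × $6 = $21,912. Book value $57,352.
Accumulated through year 3 = $104,548 − $57,352 = $47,196.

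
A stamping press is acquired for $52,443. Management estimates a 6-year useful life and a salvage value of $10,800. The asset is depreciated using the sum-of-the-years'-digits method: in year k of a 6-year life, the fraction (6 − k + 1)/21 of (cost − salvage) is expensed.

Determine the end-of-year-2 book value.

Depreciable base = $52,443 − $10,800 = $41,643.
Sum of the years' digits = 6+5+4+3+2+1 = 21.
Year 1: $41,643 × 6/21 = $11,898. Book value $40,545.
Year 2: $41,643 × 5/21 = $9,915. Book value $30,630.

$30,630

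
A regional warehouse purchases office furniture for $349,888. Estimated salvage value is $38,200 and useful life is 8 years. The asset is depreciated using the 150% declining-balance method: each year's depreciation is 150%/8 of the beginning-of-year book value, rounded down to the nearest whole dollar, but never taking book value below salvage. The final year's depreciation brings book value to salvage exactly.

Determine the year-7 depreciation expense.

$18,874

Depreciable base = $349,888 − $38,200 = $311,688.
Year 1: ⌊$349,888 × 150%/8⌋ = $65,604. Book value $284,284.
Year 2: ⌊$284,284 × 150%/8⌋ = $53,303. Book value $230,981.
Year 3: ⌊$230,981 × 150%/8⌋ = $43,308. Book value $187,673.
Year 4: ⌊$187,673 × 150%/8⌋ = $35,188. Book value $152,485.
Year 5: ⌊$152,485 × 150%/8⌋ = $28,590. Book value $123,895.
Year 6: ⌊$123,895 × 150%/8⌋ = $23,230. Book value $100,665.
Year 7: ⌊$100,665 × 150%/8⌋ = $18,874. Book value $81,791.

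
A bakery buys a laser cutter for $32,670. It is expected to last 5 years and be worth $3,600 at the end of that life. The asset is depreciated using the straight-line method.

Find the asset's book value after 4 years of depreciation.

Depreciable base = $32,670 − $3,600 = $29,070.
Annual expense = $29,070 / 5 = $5,814.
End of year 1: book value $26,856.
End of year 2: book value $21,042.
End of year 3: book value $15,228.
End of year 4: book value $9,414.

$9,414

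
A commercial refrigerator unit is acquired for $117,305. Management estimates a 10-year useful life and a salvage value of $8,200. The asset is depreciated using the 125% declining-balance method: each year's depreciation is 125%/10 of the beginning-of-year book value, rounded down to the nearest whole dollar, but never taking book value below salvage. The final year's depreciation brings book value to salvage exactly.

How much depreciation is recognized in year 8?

$5,758

Depreciable base = $117,305 − $8,200 = $109,105.
Year 1: ⌊$117,305 × 125%/10⌋ = $14,663. Book value $102,642.
Year 2: ⌊$102,642 × 125%/10⌋ = $12,830. Book value $89,812.
Year 3: ⌊$89,812 × 125%/10⌋ = $11,226. Book value $78,586.
Year 4: ⌊$78,586 × 125%/10⌋ = $9,823. Book value $68,763.
Year 5: ⌊$68,763 × 125%/10⌋ = $8,595. Book value $60,168.
Year 6: ⌊$60,168 × 125%/10⌋ = $7,521. Book value $52,647.
Year 7: ⌊$52,647 × 125%/10⌋ = $6,580. Book value $46,067.
Year 8: ⌊$46,067 × 125%/10⌋ = $5,758. Book value $40,309.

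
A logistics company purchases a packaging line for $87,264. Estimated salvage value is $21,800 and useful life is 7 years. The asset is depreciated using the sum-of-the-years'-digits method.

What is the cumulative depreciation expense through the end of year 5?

Depreciable base = $87,264 − $21,800 = $65,464.
Sum of the years' digits = 7+6+5+4+3+2+1 = 28.
Year 1: $65,464 × 7/28 = $16,366. Book value $70,898.
Year 2: $65,464 × 6/28 = $14,028. Book value $56,870.
Year 3: $65,464 × 5/28 = $11,690. Book value $45,180.
Year 4: $65,464 × 4/28 = $9,352. Book value $35,828.
Year 5: $65,464 × 3/28 = $7,014. Book value $28,814.
Accumulated through year 5 = $87,264 − $28,814 = $58,450.

$58,450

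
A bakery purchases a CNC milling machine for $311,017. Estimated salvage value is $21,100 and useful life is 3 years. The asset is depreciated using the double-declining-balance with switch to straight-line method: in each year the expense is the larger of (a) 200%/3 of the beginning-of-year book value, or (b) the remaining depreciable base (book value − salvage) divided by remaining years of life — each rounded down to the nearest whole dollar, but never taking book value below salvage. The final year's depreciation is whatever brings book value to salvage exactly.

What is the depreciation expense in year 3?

Depreciable base = $311,017 − $21,100 = $289,917.
Year 1: DB = ⌊$311,017 × 200%/3⌋ = $207,344; SL = ⌊$289,917/3⌋ = $96,639 → take DB $207,344. Book value $103,673.
Year 2: DB = ⌊$103,673 × 200%/3⌋ = $69,115; SL = ⌊$82,573/2⌋ = $41,286 → take DB $69,115. Book value $34,558.
Year 3 (final): $34,558 − $21,100 = $13,458. Book value $21,100.

$13,458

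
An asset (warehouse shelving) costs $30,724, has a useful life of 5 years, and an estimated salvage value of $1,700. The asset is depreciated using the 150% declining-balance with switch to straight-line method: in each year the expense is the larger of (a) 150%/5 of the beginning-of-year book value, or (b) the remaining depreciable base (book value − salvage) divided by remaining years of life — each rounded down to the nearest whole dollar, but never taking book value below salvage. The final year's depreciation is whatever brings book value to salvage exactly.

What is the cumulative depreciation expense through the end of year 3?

Depreciable base = $30,724 − $1,700 = $29,024.
Year 1: DB = ⌊$30,724 × 150%/5⌋ = $9,217; SL = ⌊$29,024/5⌋ = $5,804 → take DB $9,217. Book value $21,507.
Year 2: DB = ⌊$21,507 × 150%/5⌋ = $6,452; SL = ⌊$19,807/4⌋ = $4,951 → take DB $6,452. Book value $15,055.
Year 3: DB = ⌊$15,055 × 150%/5⌋ = $4,516; SL = ⌊$13,355/3⌋ = $4,451 → take DB $4,516. Book value $10,539.
Accumulated through year 3 = $30,724 − $10,539 = $20,185.

$20,185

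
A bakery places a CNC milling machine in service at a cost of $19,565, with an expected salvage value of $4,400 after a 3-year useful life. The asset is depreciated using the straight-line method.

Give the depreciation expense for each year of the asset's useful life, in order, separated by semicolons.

Depreciable base = $19,565 − $4,400 = $15,165.
Annual expense = $15,165 / 3 = $5,055.
End of year 1: book value $14,510.
End of year 2: book value $9,455.
End of year 3: book value $4,400.

$5,055; $5,055; $5,055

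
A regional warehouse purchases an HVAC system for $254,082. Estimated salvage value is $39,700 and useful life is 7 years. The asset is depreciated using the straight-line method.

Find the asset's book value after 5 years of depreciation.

Depreciable base = $254,082 − $39,700 = $214,382.
Annual expense = $214,382 / 7 = $30,626.
End of year 1: book value $223,456.
End of year 2: book value $192,830.
End of year 3: book value $162,204.
End of year 4: book value $131,578.
End of year 5: book value $100,952.

$100,952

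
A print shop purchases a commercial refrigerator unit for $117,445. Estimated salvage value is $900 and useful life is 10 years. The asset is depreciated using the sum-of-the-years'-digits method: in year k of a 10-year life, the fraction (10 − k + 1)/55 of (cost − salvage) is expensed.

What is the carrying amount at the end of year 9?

$3,019

Depreciable base = $117,445 − $900 = $116,545.
Sum of the years' digits = 10+9+8+7+6+5+4+3+2+1 = 55.
Year 1: $116,545 × 10/55 = $21,190. Book value $96,255.
Year 2: $116,545 × 9/55 = $19,071. Book value $77,184.
Year 3: $116,545 × 8/55 = $16,952. Book value $60,232.
Year 4: $116,545 × 7/55 = $14,833. Book value $45,399.
Year 5: $116,545 × 6/55 = $12,714. Book value $32,685.
Year 6: $116,545 × 5/55 = $10,595. Book value $22,090.
Year 7: $116,545 × 4/55 = $8,476. Book value $13,614.
Year 8: $116,545 × 3/55 = $6,357. Book value $7,257.
Year 9: $116,545 × 2/55 = $4,238. Book value $3,019.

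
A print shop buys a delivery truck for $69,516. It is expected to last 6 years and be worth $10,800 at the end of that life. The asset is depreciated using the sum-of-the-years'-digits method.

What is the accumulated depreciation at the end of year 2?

Depreciable base = $69,516 − $10,800 = $58,716.
Sum of the years' digits = 6+5+4+3+2+1 = 21.
Year 1: $58,716 × 6/21 = $16,776. Book value $52,740.
Year 2: $58,716 × 5/21 = $13,980. Book value $38,760.
Accumulated through year 2 = $69,516 − $38,760 = $30,756.

$30,756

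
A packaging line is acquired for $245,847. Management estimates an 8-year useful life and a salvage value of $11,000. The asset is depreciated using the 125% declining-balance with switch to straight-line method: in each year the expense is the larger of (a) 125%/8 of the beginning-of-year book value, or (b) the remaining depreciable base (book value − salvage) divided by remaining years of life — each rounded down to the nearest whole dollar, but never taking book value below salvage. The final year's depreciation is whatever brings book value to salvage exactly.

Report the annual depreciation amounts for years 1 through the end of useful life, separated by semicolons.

Depreciable base = $245,847 − $11,000 = $234,847.
Year 1: DB = ⌊$245,847 × 125%/8⌋ = $38,413; SL = ⌊$234,847/8⌋ = $29,355 → take DB $38,413. Book value $207,434.
Year 2: DB = ⌊$207,434 × 125%/8⌋ = $32,411; SL = ⌊$196,434/7⌋ = $28,062 → take DB $32,411. Book value $175,023.
Year 3: DB = ⌊$175,023 × 125%/8⌋ = $27,347; SL = ⌊$164,023/6⌋ = $27,337 → take DB $27,347. Book value $147,676.
Year 4: DB = ⌊$147,676 × 125%/8⌋ = $23,074; SL = ⌊$136,676/5⌋ = $27,335 → take SL $27,335. Book value $120,341.
Year 5: DB = ⌊$120,341 × 125%/8⌋ = $18,803; SL = ⌊$109,341/4⌋ = $27,335 → take SL $27,335. Book value $93,006.
Year 6: DB = ⌊$93,006 × 125%/8⌋ = $14,532; SL = ⌊$82,006/3⌋ = $27,335 → take SL $27,335. Book value $65,671.
Year 7: DB = ⌊$65,671 × 125%/8⌋ = $10,261; SL = ⌊$54,671/2⌋ = $27,335 → take SL $27,335. Book value $38,336.
Year 8 (final): $38,336 − $11,000 = $27,336. Book value $11,000.

$38,413; $32,411; $27,347; $27,335; $27,335; $27,335; $27,335; $27,336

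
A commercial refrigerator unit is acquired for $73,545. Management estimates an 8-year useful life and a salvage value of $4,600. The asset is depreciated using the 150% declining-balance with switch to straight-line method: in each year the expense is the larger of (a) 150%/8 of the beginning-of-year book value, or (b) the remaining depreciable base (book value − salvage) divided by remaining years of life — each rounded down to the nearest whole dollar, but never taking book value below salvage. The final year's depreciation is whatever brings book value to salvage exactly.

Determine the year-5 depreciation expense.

Depreciable base = $73,545 − $4,600 = $68,945.
Year 1: DB = ⌊$73,545 × 150%/8⌋ = $13,789; SL = ⌊$68,945/8⌋ = $8,618 → take DB $13,789. Book value $59,756.
Year 2: DB = ⌊$59,756 × 150%/8⌋ = $11,204; SL = ⌊$55,156/7⌋ = $7,879 → take DB $11,204. Book value $48,552.
Year 3: DB = ⌊$48,552 × 150%/8⌋ = $9,103; SL = ⌊$43,952/6⌋ = $7,325 → take DB $9,103. Book value $39,449.
Year 4: DB = ⌊$39,449 × 150%/8⌋ = $7,396; SL = ⌊$34,849/5⌋ = $6,969 → take DB $7,396. Book value $32,053.
Year 5: DB = ⌊$32,053 × 150%/8⌋ = $6,009; SL = ⌊$27,453/4⌋ = $6,863 → take SL $6,863. Book value $25,190.

$6,863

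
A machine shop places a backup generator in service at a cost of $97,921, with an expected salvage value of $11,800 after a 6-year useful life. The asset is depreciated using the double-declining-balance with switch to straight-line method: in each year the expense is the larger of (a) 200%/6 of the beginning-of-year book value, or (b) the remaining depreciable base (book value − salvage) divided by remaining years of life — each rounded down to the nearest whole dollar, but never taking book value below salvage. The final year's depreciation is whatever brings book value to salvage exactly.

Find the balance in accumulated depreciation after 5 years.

Depreciable base = $97,921 − $11,800 = $86,121.
Year 1: DB = ⌊$97,921 × 200%/6⌋ = $32,640; SL = ⌊$86,121/6⌋ = $14,353 → take DB $32,640. Book value $65,281.
Year 2: DB = ⌊$65,281 × 200%/6⌋ = $21,760; SL = ⌊$53,481/5⌋ = $10,696 → take DB $21,760. Book value $43,521.
Year 3: DB = ⌊$43,521 × 200%/6⌋ = $14,507; SL = ⌊$31,721/4⌋ = $7,930 → take DB $14,507. Book value $29,014.
Year 4: DB = ⌊$29,014 × 200%/6⌋ = $9,671; SL = ⌊$17,214/3⌋ = $5,738 → take DB $9,671. Book value $19,343.
Year 5: DB = ⌊$19,343 × 200%/6⌋ = $6,447; SL = ⌊$7,543/2⌋ = $3,771 → take DB $6,447. Book value $12,896.
Accumulated through year 5 = $97,921 − $12,896 = $85,025.

$85,025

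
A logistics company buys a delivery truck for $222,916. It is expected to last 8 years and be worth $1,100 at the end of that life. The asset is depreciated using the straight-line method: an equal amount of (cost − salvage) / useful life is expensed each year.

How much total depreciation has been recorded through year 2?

$55,454

Depreciable base = $222,916 − $1,100 = $221,816.
Annual expense = $221,816 / 8 = $27,727.
End of year 1: book value $195,189.
End of year 2: book value $167,462.
Accumulated through year 2 = $222,916 − $167,462 = $55,454.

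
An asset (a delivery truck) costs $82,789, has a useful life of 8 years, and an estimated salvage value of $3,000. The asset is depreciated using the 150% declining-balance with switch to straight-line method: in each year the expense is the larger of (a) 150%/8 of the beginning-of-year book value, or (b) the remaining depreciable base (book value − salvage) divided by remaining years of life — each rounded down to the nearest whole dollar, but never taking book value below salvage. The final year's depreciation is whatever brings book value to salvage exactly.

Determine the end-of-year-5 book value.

$27,812

Depreciable base = $82,789 − $3,000 = $79,789.
Year 1: DB = ⌊$82,789 × 150%/8⌋ = $15,522; SL = ⌊$79,789/8⌋ = $9,973 → take DB $15,522. Book value $67,267.
Year 2: DB = ⌊$67,267 × 150%/8⌋ = $12,612; SL = ⌊$64,267/7⌋ = $9,181 → take DB $12,612. Book value $54,655.
Year 3: DB = ⌊$54,655 × 150%/8⌋ = $10,247; SL = ⌊$51,655/6⌋ = $8,609 → take DB $10,247. Book value $44,408.
Year 4: DB = ⌊$44,408 × 150%/8⌋ = $8,326; SL = ⌊$41,408/5⌋ = $8,281 → take DB $8,326. Book value $36,082.
Year 5: DB = ⌊$36,082 × 150%/8⌋ = $6,765; SL = ⌊$33,082/4⌋ = $8,270 → take SL $8,270. Book value $27,812.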